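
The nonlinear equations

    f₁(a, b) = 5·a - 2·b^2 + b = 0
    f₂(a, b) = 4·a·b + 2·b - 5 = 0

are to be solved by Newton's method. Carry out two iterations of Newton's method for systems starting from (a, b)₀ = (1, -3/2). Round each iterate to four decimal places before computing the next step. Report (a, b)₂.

At (1, -3/2): F = (-1.0000, -14.0000).
Jacobian J = [[5, -4·b + 1], [4·b, 4·a + 2]].
At the point, J = [[5.0000, 7.0000], [-6.0000, 6.0000]] (det J = 72.0000).
Solving J·Δ = −F gives Δ = (-1.2778, 1.0556).
Then the next iterate is (a, b)₁ = (-0.2778, -0.4444).
Round to (-0.2778, -0.4444) and repeat: F = (-2.228383, -5.394983), J = [[5.0000, 2.7776], [-1.7776, 0.8888]].
Δ = (-1.3862, 3.2976), so (a, b)₂ = (-1.6640, 2.8532).

(-1.6640, 2.8532)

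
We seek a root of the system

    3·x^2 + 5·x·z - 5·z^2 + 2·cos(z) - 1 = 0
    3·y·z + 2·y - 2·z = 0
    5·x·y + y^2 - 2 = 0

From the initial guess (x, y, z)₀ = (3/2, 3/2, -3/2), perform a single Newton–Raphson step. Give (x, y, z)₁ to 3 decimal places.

(-0.756, 2.016, -0.684)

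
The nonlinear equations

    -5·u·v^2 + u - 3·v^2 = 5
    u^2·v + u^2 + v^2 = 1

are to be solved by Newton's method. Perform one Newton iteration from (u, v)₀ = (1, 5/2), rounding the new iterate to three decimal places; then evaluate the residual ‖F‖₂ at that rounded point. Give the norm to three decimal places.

16.571

At (1, 5/2): F = (-54.000, 8.750).
Jacobian J = [[-5·v^2 + 1, -10·u·v - 6·v], [2·u·v + 2·u, u^2 + 2·v]].
At the point, J = [[-30.250, -40.000], [7.000, 6.000]] (det J = 98.500).
Solving J·Δ = −F gives Δ = (-0.264, -1.150).
Then the next iterate is (u, v)₁ = (0.736, 1.350).
Re-evaluating at (0.736, 1.350): F = (-16.43830, 2.09549), so ‖F‖₂ = 16.571.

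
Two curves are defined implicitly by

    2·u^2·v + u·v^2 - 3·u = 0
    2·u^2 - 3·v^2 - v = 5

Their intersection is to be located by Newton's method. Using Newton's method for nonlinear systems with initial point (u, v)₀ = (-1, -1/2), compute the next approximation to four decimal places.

(-2.2619, -1.3988)

At (-1, -1/2): F = (1.7500, -3.2500).
Jacobian J = [[4·u·v + v^2 - 3, 2·u^2 + 2·u·v], [4·u, -6·v - 1]].
At the point, J = [[-0.7500, 3.0000], [-4.0000, 2.0000]] (det J = 10.5000).
Solving J·Δ = −F gives Δ = (-1.2619, -0.8988).
Then the next iterate is (u, v)₁ = (-2.2619, -1.3988).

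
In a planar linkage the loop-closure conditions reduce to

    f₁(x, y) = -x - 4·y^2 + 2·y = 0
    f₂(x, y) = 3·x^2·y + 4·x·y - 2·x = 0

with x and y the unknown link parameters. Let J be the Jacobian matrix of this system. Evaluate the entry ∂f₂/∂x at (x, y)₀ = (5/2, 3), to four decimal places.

55.0000

∂f₂/∂x = 6·x·y + 4·y - 2.
At (5/2, 3) this is 55.0000.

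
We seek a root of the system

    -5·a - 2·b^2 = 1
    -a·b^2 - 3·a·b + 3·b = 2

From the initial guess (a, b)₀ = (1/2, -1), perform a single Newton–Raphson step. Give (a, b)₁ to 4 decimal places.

(0.6098, 0.5122)

At (1/2, -1): F = (-5.5000, -4.0000).
Jacobian J = [[-5, -4·b], [-b^2 - 3·b, -2·a·b - 3·a + 3]].
At the point, J = [[-5.0000, 4.0000], [2.0000, 2.5000]] (det J = -20.5000).
Solving J·Δ = −F gives Δ = (0.1098, 1.5122).
Then the next iterate is (a, b)₁ = (0.6098, 0.5122).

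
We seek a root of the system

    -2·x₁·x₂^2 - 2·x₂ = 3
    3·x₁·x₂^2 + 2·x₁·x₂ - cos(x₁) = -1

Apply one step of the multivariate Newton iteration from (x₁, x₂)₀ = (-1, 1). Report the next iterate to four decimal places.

At (-1, 1): F = (-3.0000, -4.540302).
Jacobian J = [[-2·x₂^2, -4·x₁·x₂ - 2], [3·x₂^2 + 2·x₂ + sin(x₁), 6·x₁·x₂ + 2·x₁]].
At the point, J = [[-2.0000, 2.0000], [4.158529, -8.0000]] (det J = 7.682942).
Solving J·Δ = −F gives Δ = (-4.3057, -2.8057).
Then the next iterate is (x₁, x₂)₁ = (-5.3057, -1.8057).

(-5.3057, -1.8057)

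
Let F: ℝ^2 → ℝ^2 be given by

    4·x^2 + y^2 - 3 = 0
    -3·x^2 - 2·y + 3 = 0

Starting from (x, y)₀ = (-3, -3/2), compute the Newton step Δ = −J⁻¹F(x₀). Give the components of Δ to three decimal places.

At (-3, -3/2): F = (35.250, -21.000).
Jacobian J = [[8·x, 2·y], [-6·x, -2]].
At the point, J = [[-24.000, -3.000], [18.000, -2.000]] (det J = 102.000).
Solving J·Δ = −F gives Δ = (1.309, 1.279).

(1.309, 1.279)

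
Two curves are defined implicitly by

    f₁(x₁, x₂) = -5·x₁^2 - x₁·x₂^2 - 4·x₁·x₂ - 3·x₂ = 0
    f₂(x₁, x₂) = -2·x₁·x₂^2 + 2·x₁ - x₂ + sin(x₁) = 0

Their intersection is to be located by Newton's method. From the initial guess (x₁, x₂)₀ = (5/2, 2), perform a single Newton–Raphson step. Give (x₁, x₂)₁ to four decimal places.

(0.8322, 1.7591)

At (5/2, 2): F = (-67.2500, -16.401528).
Jacobian J = [[-10·x₁ - x₂^2 - 4·x₂, -2·x₁·x₂ - 4·x₁ - 3], [-2·x₂^2 + cos(x₁) + 2, -4·x₁·x₂ - 1]].
At the point, J = [[-37.0000, -23.0000], [-6.801144, -21.0000]] (det J = 620.573697).
Solving J·Δ = −F gives Δ = (-1.6678, -0.2409).
Then the next iterate is (x₁, x₂)₁ = (0.8322, 1.7591).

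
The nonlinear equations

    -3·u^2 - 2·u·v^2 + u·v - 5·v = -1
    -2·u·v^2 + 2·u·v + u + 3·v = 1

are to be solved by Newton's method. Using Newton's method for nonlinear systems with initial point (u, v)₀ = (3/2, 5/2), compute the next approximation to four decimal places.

(-3.2118, 5.5419)

At (3/2, 5/2): F = (-33.2500, -3.2500).
Jacobian J = [[-6·u - 2·v^2 + v, -4·u·v + u - 5], [-2·v^2 + 2·v + 1, -4·u·v + 2·u + 3]].
At the point, J = [[-19.0000, -18.5000], [-6.5000, -9.0000]] (det J = 50.7500).
Solving J·Δ = −F gives Δ = (-4.7118, 3.0419).
Then the next iterate is (u, v)₁ = (-3.2118, 5.5419).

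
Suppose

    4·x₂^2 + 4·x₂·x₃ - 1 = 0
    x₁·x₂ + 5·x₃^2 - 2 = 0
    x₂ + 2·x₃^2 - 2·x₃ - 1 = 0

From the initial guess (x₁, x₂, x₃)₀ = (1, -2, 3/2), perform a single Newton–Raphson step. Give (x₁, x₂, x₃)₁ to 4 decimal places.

At (1, -2, 3/2): F = (3.0000, 7.2500, -1.5000).
Jacobian J = [[0, 8·x₂ + 4·x₃, 4·x₂], [x₂, x₁, 10·x₃], [0, 1, 4·x₃ - 2]].
At the point, J = [[0.0000, -10.0000, -8.0000], [-2.0000, 1.0000, 15.0000], [0.0000, 1.0000, 4.0000]] (det J = -64.0000).
Solving J·Δ = −F gives Δ = (6.4375, 0.0000, 0.3750).
Then the next iterate is (x₁, x₂, x₃)₁ = (7.4375, -2.0000, 1.8750).

(7.4375, -2.0000, 1.8750)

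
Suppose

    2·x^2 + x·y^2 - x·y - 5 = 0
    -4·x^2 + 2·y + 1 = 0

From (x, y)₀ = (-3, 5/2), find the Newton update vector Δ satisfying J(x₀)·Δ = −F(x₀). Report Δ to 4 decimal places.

(1.3131, -0.7569)

At (-3, 5/2): F = (1.7500, -30.0000).
Jacobian J = [[4·x + y^2 - y, 2·x·y - x], [-8·x, 2]].
At the point, J = [[-8.2500, -12.0000], [24.0000, 2.0000]] (det J = 271.5000).
Solving J·Δ = −F gives Δ = (1.3131, -0.7569).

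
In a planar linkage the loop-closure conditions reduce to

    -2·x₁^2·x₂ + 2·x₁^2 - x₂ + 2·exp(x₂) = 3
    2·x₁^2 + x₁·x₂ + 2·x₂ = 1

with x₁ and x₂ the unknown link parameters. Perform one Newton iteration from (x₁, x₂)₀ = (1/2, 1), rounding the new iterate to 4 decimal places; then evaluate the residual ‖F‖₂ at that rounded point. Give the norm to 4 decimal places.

At (1/2, 1): F = (1.436564, 2.0000).
Jacobian J = [[-4·x₁·x₂ + 4·x₁, -2·x₁^2 + 2·exp(x₂) - 1], [4·x₁ + x₂, x₁ + 2]].
At the point, J = [[0.0000, 3.936564], [3.0000, 2.5000]] (det J = -11.809691).
Solving J·Δ = −F gives Δ = (-0.3626, -0.3649).
Then the next iterate is (x₁, x₂)₁ = (0.1374, 0.6351).
Re-evaluating at (0.1374, 0.6351): F = (0.153099, 0.395220), so ‖F‖₂ = 0.4238.

0.4238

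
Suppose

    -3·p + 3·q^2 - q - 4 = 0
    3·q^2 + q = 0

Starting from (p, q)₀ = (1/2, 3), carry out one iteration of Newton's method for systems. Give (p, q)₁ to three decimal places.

At (1/2, 3): F = (18.500, 30.000).
Jacobian J = [[-3, 6·q - 1], [0, 6·q + 1]].
At the point, J = [[-3.000, 17.000], [0.000, 19.000]] (det J = -57.000).
Solving J·Δ = −F gives Δ = (-2.781, -1.579).
Then the next iterate is (p, q)₁ = (-2.281, 1.421).

(-2.281, 1.421)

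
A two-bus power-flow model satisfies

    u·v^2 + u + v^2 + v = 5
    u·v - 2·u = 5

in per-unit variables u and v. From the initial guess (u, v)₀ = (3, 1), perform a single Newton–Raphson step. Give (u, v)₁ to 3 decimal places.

(-2.400, 1.867)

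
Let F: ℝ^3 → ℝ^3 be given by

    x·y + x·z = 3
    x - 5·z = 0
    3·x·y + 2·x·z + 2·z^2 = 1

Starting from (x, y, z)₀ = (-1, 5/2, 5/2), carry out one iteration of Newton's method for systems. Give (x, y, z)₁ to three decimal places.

(-23.333, -110.000, -4.667)

At (-1, 5/2, 5/2): F = (-8.000, -13.500, -1.000).
Jacobian J = [[y + z, x, x], [1, 0, -5], [3·y + 2·z, 3·x, 2·x + 4·z]].
At the point, J = [[5.000, -1.000, -1.000], [1.000, 0.000, -5.000], [12.500, -3.000, 8.000]] (det J = -1.500).
Solving J·Δ = −F gives Δ = (-22.333, -112.500, -7.167).
Then the next iterate is (x, y, z)₁ = (-23.333, -110.000, -4.667).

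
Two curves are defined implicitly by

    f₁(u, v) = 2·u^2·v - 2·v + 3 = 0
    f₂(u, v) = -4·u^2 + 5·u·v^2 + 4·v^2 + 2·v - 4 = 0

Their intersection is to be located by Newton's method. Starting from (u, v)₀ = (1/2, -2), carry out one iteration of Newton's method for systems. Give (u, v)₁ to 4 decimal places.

At (1/2, -2): F = (6.0000, 17.0000).
Jacobian J = [[4·u·v, 2·u^2 - 2], [-8·u + 5·v^2, 10·u·v + 8·v + 2]].
At the point, J = [[-4.0000, -1.5000], [16.0000, -24.0000]] (det J = 120.0000).
Solving J·Δ = −F gives Δ = (0.9875, 1.3667).
Then the next iterate is (u, v)₁ = (1.4875, -0.6333).

(1.4875, -0.6333)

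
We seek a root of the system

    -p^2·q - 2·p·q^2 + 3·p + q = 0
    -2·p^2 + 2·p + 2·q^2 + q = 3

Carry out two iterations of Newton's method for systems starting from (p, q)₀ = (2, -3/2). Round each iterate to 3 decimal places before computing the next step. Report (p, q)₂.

At (2, -3/2): F = (1.500, -4.000).
Jacobian J = [[-2·p·q - 2·q^2 + 3, -p^2 - 4·p·q + 1], [-4·p + 2, 4·q + 1]].
At the point, J = [[4.500, 9.000], [-6.000, -5.000]] (det J = 31.500).
Solving J·Δ = −F gives Δ = (-0.905, 0.286).
Then the next iterate is (p, q)₁ = (1.095, -1.214).
Round to (1.095, -1.214) and repeat: F = (0.29900, -1.47446), J = [[2.71107, 5.11829], [-2.380, -3.856]].
Δ = (-3.701, 1.902), so (p, q)₂ = (-2.606, 0.688).

(-2.606, 0.688)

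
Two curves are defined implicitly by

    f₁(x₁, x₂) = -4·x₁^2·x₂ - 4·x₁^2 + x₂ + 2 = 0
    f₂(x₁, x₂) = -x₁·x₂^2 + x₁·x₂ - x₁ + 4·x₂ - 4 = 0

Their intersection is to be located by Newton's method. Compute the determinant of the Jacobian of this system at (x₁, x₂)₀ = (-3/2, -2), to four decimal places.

-14.0000

J = [[-8·x₁·x₂ - 8·x₁, -4·x₁^2 + 1], [-x₂^2 + x₂ - 1, -2·x₁·x₂ + x₁ + 4]].
At the point, J = [[-12.0000, -8.0000], [-7.0000, -3.5000]].
det J = -14.0000.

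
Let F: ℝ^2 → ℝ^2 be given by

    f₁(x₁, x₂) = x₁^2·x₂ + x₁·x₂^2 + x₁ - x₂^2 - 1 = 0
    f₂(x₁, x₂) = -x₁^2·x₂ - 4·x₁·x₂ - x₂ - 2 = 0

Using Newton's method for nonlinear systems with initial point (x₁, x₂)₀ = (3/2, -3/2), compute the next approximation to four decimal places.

(-0.4746, -2.4576)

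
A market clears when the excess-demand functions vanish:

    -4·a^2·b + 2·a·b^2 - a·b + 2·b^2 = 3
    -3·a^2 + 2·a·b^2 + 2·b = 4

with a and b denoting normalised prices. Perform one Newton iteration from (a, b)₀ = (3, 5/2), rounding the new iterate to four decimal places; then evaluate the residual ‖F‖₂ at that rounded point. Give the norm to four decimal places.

At (3, 5/2): F = (-50.5000, 11.5000).
Jacobian J = [[-8·a·b + 2·b^2 - b, -4·a^2 + 4·a·b - a + 4·b], [-6·a + 2·b^2, 4·a·b + 2]].
At the point, J = [[-50.0000, 1.0000], [-5.5000, 32.0000]] (det J = -1594.5000).
Solving J·Δ = −F gives Δ = (-1.0207, -0.5348).
Then the next iterate is (a, b)₁ = (1.9793, 1.9652).
Re-evaluating at (1.9793, 1.9652): F = (-14.673235, 3.465671), so ‖F‖₂ = 15.0770.

15.0770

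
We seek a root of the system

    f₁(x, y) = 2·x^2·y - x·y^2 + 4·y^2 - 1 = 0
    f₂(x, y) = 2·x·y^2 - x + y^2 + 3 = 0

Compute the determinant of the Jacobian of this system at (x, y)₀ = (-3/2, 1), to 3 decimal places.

12.500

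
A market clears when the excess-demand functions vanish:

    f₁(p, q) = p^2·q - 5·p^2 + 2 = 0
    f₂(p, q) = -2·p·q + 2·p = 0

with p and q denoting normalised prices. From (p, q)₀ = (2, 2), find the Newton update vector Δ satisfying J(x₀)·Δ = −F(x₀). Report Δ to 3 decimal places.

At (2, 2): F = (-10.000, -4.000).
Jacobian J = [[2·p·q - 10·p, p^2], [-2·q + 2, -2·p]].
At the point, J = [[-12.000, 4.000], [-2.000, -4.000]] (det J = 56.000).
Solving J·Δ = −F gives Δ = (-1.000, -0.500).

(-1.000, -0.500)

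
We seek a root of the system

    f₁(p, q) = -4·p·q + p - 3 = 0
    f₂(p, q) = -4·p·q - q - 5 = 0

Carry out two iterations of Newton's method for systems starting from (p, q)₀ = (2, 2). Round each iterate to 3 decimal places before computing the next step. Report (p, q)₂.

At (2, 2): F = (-17.000, -23.000).
Jacobian J = [[-4·q + 1, -4·p], [-4·q, -4·p - 1]].
At the point, J = [[-7.000, -8.000], [-8.000, -9.000]] (det J = -1.000).
Solving J·Δ = −F gives Δ = (-31.000, 25.000).
Then the next iterate is (p, q)₁ = (-29.000, 27.000).
Round to (-29.000, 27.000) and repeat: F = (3100.000, 3100.000), J = [[-107.000, 116.000], [-108.000, 115.000]].
Δ = (13.901, -13.901), so (p, q)₂ = (-15.099, 13.099).

(-15.099, 13.099)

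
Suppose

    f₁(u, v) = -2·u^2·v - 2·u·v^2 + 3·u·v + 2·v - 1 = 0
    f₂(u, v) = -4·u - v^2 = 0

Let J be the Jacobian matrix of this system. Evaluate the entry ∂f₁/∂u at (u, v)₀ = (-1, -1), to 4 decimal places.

∂f₁/∂u = -4·u·v - 2·v^2 + 3·v.
At (-1, -1) this is -9.0000.

-9.0000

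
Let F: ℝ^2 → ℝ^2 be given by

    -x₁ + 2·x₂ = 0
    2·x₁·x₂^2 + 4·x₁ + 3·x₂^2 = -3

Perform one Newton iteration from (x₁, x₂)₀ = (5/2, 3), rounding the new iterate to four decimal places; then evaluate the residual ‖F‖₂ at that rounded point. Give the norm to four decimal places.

At (5/2, 3): F = (3.5000, 85.0000).
Jacobian J = [[-1, 2], [2·x₂^2 + 4, 4·x₁·x₂ + 6·x₂]].
At the point, J = [[-1.0000, 2.0000], [22.0000, 48.0000]] (det J = -92.0000).
Solving J·Δ = −F gives Δ = (-0.0217, -1.7609).
Then the next iterate is (x₁, x₂)₁ = (2.4783, 1.2391).
Re-evaluating at (2.4783, 1.2391): F = (-0.0001, 25.129515), so ‖F‖₂ = 25.1295.

25.1295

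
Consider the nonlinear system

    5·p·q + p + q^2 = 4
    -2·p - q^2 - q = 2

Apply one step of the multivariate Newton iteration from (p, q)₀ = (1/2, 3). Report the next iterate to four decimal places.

(0.8842, 0.7474)

At (1/2, 3): F = (13.0000, -15.0000).
Jacobian J = [[5·q + 1, 5·p + 2·q], [-2, -2·q - 1]].
At the point, J = [[16.0000, 8.5000], [-2.0000, -7.0000]] (det J = -95.0000).
Solving J·Δ = −F gives Δ = (0.3842, -2.2526).
Then the next iterate is (p, q)₁ = (0.8842, 0.7474).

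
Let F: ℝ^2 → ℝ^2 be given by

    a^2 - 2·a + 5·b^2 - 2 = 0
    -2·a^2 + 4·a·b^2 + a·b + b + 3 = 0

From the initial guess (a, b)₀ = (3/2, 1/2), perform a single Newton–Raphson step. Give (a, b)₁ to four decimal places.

At (3/2, 1/2): F = (-1.5000, 1.2500).
Jacobian J = [[2·a - 2, 10·b], [-4·a + 4·b^2 + b, 8·a·b + a + 1]].
At the point, J = [[1.0000, 5.0000], [-4.5000, 8.5000]] (det J = 31.0000).
Solving J·Δ = −F gives Δ = (0.6129, 0.1774).
Then the next iterate is (a, b)₁ = (2.1129, 0.6774).

(2.1129, 0.6774)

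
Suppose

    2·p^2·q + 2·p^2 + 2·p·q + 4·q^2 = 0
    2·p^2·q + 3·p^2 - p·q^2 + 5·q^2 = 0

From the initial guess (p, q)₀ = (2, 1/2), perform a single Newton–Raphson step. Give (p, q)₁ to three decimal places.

At (2, 1/2): F = (15.000, 16.750).
Jacobian J = [[4·p·q + 4·p + 2·q, 2·p^2 + 2·p + 8·q], [4·p·q + 6·p - q^2, 2·p^2 - 2·p·q + 10·q]].
At the point, J = [[13.000, 16.000], [15.750, 11.000]] (det J = -109.000).
Solving J·Δ = −F gives Δ = (-0.945, -0.170).
Then the next iterate is (p, q)₁ = (1.055, 0.330).

(1.055, 0.330)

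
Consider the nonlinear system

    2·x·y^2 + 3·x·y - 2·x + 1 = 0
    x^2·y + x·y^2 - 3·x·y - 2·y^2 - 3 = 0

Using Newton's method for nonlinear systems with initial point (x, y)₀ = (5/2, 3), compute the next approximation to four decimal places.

(2.8769, 1.0554)

At (5/2, 3): F = (63.5000, -2.2500).
Jacobian J = [[2·y^2 + 3·y - 2, 4·x·y + 3·x], [2·x·y + y^2 - 3·y, x^2 + 2·x·y - 3·x - 4·y]].
At the point, J = [[25.0000, 37.5000], [15.0000, 1.7500]] (det J = -518.7500).
Solving J·Δ = −F gives Δ = (0.3769, -1.9446).
Then the next iterate is (x, y)₁ = (2.8769, 1.0554).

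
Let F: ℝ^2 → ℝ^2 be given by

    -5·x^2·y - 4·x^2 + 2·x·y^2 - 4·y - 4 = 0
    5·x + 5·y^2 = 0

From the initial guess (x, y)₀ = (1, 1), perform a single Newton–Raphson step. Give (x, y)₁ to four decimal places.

(0.2593, 0.3704)

At (1, 1): F = (-15.0000, 10.0000).
Jacobian J = [[-10·x·y - 8·x + 2·y^2, -5·x^2 + 4·x·y - 4], [5, 10·y]].
At the point, J = [[-16.0000, -5.0000], [5.0000, 10.0000]] (det J = -135.0000).
Solving J·Δ = −F gives Δ = (-0.7407, -0.6296).
Then the next iterate is (x, y)₁ = (0.2593, 0.3704).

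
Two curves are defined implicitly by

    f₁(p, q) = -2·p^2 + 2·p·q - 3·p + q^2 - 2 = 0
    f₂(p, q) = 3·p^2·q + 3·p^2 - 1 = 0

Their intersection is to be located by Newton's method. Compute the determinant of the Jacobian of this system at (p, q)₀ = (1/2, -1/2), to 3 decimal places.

-4.500

J = [[-4·p + 2·q - 3, 2·p + 2·q], [6·p·q + 6·p, 3·p^2]].
At the point, J = [[-6.000, 0.000], [1.500, 0.750]].
det J = -4.500.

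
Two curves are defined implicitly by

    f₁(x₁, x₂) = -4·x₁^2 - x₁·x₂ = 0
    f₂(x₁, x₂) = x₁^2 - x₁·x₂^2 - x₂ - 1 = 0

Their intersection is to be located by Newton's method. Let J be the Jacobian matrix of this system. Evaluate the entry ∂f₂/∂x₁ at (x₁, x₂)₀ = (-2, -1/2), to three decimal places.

∂f₂/∂x₁ = 2·x₁ - x₂^2.
At (-2, -1/2) this is -4.250.

-4.250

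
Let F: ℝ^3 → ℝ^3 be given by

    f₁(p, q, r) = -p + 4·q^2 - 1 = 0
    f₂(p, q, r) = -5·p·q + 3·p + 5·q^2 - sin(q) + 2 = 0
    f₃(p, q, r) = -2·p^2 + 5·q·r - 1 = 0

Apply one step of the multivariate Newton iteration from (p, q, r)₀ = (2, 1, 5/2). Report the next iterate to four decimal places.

(3.0767, 1.0096, 3.4987)

At (2, 1, 5/2): F = (1.0000, 2.158529, 3.5000).
Jacobian J = [[-1, 8·q, 0], [-5·q + 3, -5·p + 10·q - cos(q), 0], [-4·p, 5·r, 5·q]].
At the point, J = [[-1.0000, 8.0000, 0.0000], [-2.0000, -0.540302, 0.0000], [-8.0000, 12.5000, 5.0000]] (det J = 82.701512).
Solving J·Δ = −F gives Δ = (1.0767, 0.0096, 0.9987).
Then the next iterate is (p, q, r)₁ = (3.0767, 1.0096, 3.4987).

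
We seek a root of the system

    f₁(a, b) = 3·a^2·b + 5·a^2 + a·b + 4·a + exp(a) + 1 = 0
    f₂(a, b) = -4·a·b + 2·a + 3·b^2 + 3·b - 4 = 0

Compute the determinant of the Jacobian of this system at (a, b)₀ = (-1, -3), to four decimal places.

-131.0467

J = [[6·a·b + 10·a + b + exp(a) + 4, 3·a^2 + a], [-4·b + 2, -4·a + 6·b + 3]].
At the point, J = [[9.367879, 2.0000], [14.0000, -11.0000]].
det J = -131.0467.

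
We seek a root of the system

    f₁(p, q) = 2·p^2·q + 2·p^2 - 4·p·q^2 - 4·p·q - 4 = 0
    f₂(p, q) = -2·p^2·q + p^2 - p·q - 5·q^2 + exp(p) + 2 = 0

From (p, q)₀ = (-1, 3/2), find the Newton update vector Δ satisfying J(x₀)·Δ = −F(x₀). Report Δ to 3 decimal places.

At (-1, 3/2): F = (16.000, -9.38212).
Jacobian J = [[4·p·q + 4·p - 4·q^2 - 4·q, 2·p^2 - 8·p·q - 4·p], [-4·p·q + 2·p - q + exp(p), -2·p^2 - p - 10·q]].
At the point, J = [[-25.000, 18.000], [2.86788, -16.000]] (det J = 348.37817).
Solving J·Δ = −F gives Δ = (0.250, -0.542).

(0.250, -0.542)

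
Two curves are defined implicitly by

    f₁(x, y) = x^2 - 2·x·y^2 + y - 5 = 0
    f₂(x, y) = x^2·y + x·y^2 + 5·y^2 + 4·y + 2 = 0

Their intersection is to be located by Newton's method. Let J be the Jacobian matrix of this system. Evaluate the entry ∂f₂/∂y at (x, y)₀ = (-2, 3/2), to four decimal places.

17.0000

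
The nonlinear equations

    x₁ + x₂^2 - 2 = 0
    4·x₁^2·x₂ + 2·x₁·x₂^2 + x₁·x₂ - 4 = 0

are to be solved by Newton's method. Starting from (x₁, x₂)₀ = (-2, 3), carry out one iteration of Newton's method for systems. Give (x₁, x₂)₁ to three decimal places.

(-1.592, 2.099)

At (-2, 3): F = (5.000, 2.000).
Jacobian J = [[1, 2·x₂], [8·x₁·x₂ + 2·x₂^2 + x₂, 4·x₁^2 + 4·x₁·x₂ + x₁]].
At the point, J = [[1.000, 6.000], [-27.000, -10.000]] (det J = 152.000).
Solving J·Δ = −F gives Δ = (0.408, -0.901).
Then the next iterate is (x₁, x₂)₁ = (-1.592, 2.099).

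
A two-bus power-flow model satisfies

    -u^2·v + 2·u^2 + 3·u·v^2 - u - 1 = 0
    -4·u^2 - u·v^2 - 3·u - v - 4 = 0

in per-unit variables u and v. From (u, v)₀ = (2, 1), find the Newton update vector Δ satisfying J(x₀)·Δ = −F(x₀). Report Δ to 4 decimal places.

(-1.5154, 0.2615)

At (2, 1): F = (7.0000, -29.0000).
Jacobian J = [[-2·u·v + 4·u + 3·v^2 - 1, -u^2 + 6·u·v], [-8·u - v^2 - 3, -2·u·v - 1]].
At the point, J = [[6.0000, 8.0000], [-20.0000, -5.0000]] (det J = 130.0000).
Solving J·Δ = −F gives Δ = (-1.5154, 0.2615).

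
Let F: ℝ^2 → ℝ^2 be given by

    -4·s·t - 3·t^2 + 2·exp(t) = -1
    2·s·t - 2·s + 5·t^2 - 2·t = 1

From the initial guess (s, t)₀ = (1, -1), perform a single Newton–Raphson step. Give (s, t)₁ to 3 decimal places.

At (1, -1): F = (2.73576, 2.000).
Jacobian J = [[-4·t, -4·s - 6·t + 2·exp(t)], [2·t - 2, 2·s + 10·t - 2]].
At the point, J = [[4.000, 2.73576], [-4.000, -10.000]] (det J = -29.05696).
Solving J·Δ = −F gives Δ = (-1.130, 0.652).
Then the next iterate is (s, t)₁ = (-0.130, -0.348).

(-0.130, -0.348)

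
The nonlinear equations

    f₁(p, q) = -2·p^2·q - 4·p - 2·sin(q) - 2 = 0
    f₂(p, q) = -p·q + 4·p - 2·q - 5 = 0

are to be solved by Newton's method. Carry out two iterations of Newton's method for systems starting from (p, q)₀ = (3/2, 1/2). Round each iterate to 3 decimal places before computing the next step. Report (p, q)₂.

(0.368, -1.345)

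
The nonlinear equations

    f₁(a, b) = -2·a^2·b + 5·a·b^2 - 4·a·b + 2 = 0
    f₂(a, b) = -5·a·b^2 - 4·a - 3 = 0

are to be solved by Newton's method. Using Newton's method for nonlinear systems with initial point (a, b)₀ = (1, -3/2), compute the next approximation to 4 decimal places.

At (1, -3/2): F = (22.2500, -18.2500).
Jacobian J = [[-4·a·b + 5·b^2 - 4·b, -2·a^2 + 10·a·b - 4·a], [-5·b^2 - 4, -10·a·b]].
At the point, J = [[23.2500, -21.0000], [-15.2500, 15.0000]] (det J = 28.5000).
Solving J·Δ = −F gives Δ = (1.7368, 2.9825).
Then the next iterate is (a, b)₁ = (2.7368, 1.4825).

(2.7368, 1.4825)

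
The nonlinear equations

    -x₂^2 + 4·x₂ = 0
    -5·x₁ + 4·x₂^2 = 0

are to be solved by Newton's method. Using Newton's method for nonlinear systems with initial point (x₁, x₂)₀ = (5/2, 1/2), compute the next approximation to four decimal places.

At (5/2, 1/2): F = (1.7500, -11.5000).
Jacobian J = [[0, -2·x₂ + 4], [-5, 8·x₂]].
At the point, J = [[0.0000, 3.0000], [-5.0000, 4.0000]] (det J = 15.0000).
Solving J·Δ = −F gives Δ = (-2.7667, -0.5833).
Then the next iterate is (x₁, x₂)₁ = (-0.2667, -0.0833).

(-0.2667, -0.0833)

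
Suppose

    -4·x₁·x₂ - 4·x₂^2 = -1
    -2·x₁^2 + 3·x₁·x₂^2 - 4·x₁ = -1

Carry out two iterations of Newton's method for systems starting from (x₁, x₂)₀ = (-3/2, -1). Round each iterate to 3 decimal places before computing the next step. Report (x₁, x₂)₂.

(-2.418, -0.070)

At (-3/2, -1): F = (-9.000, -2.000).
Jacobian J = [[-4·x₂, -4·x₁ - 8·x₂], [-4·x₁ + 3·x₂^2 - 4, 6·x₁·x₂]].
At the point, J = [[4.000, 14.000], [5.000, 9.000]] (det J = -34.000).
Solving J·Δ = −F gives Δ = (-1.559, 1.088).
Then the next iterate is (x₁, x₂)₁ = (-3.059, 0.088).
Round to (-3.059, 0.088) and repeat: F = (2.04579, -5.55003), J = [[-0.352, 11.532], [8.25923, -1.61515]].
Δ = (0.641, -0.158), so (x₁, x₂)₂ = (-2.418, -0.070).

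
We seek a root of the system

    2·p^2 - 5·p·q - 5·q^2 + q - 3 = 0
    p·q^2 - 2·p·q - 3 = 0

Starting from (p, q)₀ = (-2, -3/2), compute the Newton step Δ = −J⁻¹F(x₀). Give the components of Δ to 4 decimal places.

(0.8728, 0.8918)

At (-2, -3/2): F = (-22.7500, -13.5000).
Jacobian J = [[4·p - 5·q, -5·p - 10·q + 1], [q^2 - 2·q, 2·p·q - 2·p]].
At the point, J = [[-0.5000, 26.0000], [5.2500, 10.0000]] (det J = -141.5000).
Solving J·Δ = −F gives Δ = (0.8728, 0.8918).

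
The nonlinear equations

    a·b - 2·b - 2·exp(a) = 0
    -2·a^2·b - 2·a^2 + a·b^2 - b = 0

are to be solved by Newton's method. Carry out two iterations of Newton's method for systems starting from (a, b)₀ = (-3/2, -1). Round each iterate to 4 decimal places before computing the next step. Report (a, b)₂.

At (-3/2, -1): F = (3.053740, -0.5000).
Jacobian J = [[b - 2·exp(a), a - 2], [-4·a·b - 4·a + b^2, -2·a^2 + 2·a·b - 1]].
At the point, J = [[-1.446260, -3.5000], [1.0000, -2.5000]] (det J = 7.115651).
Solving J·Δ = −F gives Δ = (1.3188, 0.3275).
Then the next iterate is (a, b)₁ = (-0.1812, -0.6725).
Round to (-0.1812, -0.6725) and repeat: F = (-0.201680, 0.569045), J = [[-2.341037, -2.1812], [0.689628, -0.821953]].
Δ = (-0.4104, 0.3480), so (a, b)₂ = (-0.5916, -0.3245).

(-0.5916, -0.3245)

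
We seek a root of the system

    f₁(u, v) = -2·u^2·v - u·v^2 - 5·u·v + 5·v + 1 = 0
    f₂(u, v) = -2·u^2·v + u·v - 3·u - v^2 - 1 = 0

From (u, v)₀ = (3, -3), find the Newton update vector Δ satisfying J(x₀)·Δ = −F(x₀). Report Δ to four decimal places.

(-3.3590, -8.3077)

At (3, -3): F = (58.0000, 26.0000).
Jacobian J = [[-4·u·v - v^2 - 5·v, -2·u^2 - 2·u·v - 5·u + 5], [-4·u·v + v - 3, -2·u^2 + u - 2·v]].
At the point, J = [[42.0000, -10.0000], [30.0000, -9.0000]] (det J = -78.0000).
Solving J·Δ = −F gives Δ = (-3.3590, -8.3077).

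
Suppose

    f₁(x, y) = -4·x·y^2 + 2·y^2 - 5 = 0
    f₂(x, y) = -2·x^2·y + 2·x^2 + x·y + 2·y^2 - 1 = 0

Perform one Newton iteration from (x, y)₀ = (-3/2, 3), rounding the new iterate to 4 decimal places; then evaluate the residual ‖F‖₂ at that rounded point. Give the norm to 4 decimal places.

At (-3/2, 3): F = (67.0000, 3.5000).
Jacobian J = [[-4·y^2, -8·x·y + 4·y], [-4·x·y + 4·x + y, -2·x^2 + x + 4·y]].
At the point, J = [[-36.0000, 48.0000], [15.0000, 6.0000]] (det J = -936.0000).
Solving J·Δ = −F gives Δ = (0.2500, -1.2083).
Then the next iterate is (x, y)₁ = (-1.2500, 1.7917).
Re-evaluating at (-1.2500, 1.7917): F = (17.471322, 0.706690), so ‖F‖₂ = 17.4856.

17.4856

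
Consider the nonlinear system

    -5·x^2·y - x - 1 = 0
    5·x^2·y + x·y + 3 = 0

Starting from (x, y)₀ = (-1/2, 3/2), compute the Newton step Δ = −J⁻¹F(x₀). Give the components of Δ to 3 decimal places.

(1.286, 4.786)

At (-1/2, 3/2): F = (-2.375, 4.125).
Jacobian J = [[-10·x·y - 1, -5·x^2], [10·x·y + y, 5·x^2 + x]].
At the point, J = [[6.500, -1.250], [-6.000, 0.750]] (det J = -2.625).
Solving J·Δ = −F gives Δ = (1.286, 4.786).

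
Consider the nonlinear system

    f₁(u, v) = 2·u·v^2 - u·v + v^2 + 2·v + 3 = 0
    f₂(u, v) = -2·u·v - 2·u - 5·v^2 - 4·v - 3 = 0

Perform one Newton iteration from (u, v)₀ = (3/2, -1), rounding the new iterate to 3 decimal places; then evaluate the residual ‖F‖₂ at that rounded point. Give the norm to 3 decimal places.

12.491

At (3/2, -1): F = (6.500, -4.000).
Jacobian J = [[2·v^2 - v, 4·u·v - u + 2·v + 2], [-2·v - 2, -2·u - 10·v - 4]].
At the point, J = [[3.000, -7.500], [0.000, 3.000]] (det J = 9.000).
Solving J·Δ = −F gives Δ = (1.167, 1.333).
Then the next iterate is (u, v)₁ = (2.667, 0.333).
Re-evaluating at (2.667, 0.333): F = (3.48026, -11.99667), so ‖F‖₂ = 12.491.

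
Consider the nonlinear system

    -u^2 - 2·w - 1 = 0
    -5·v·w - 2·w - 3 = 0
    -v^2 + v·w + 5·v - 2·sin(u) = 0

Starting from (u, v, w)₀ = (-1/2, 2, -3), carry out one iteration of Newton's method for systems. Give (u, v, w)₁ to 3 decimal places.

(3.557, 3.323, 1.403)

At (-1/2, 2, -3): F = (4.750, 33.000, 0.95885).
Jacobian J = [[-2·u, 0, -2], [0, -5·w, -5·v - 2], [-2·cos(u), -2·v + w + 5, v]].
At the point, J = [[1.000, 0.000, -2.000], [0.000, 15.000, -12.000], [-1.75517, -2.000, 2.000]] (det J = -46.65495).
Solving J·Δ = −F gives Δ = (4.057, 1.323, 4.403).
Then the next iterate is (u, v, w)₁ = (3.557, 3.323, 1.403).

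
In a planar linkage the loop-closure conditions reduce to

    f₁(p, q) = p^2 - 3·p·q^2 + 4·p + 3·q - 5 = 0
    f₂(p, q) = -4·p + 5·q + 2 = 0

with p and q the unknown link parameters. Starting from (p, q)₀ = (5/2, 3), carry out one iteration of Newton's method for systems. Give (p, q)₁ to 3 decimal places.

(2.724, 1.779)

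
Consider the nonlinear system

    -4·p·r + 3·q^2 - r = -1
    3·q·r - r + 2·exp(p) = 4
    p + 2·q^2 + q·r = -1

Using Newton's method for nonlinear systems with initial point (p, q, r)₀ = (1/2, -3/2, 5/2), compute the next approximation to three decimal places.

At (1/2, -3/2, 5/2): F = (0.250, -14.45256, 2.250).
Jacobian J = [[-4·r, 6·q, -4·p - 1], [2·exp(p), 3·r, 3·q - 1], [1, 4·q + r, q]].
At the point, J = [[-10.000, -9.000, -3.000], [3.29744, 7.500, -5.500], [1.000, -3.500, -1.500]] (det J = 367.10767).
Solving J·Δ = −F gives Δ = (-0.539, 1.107, -1.441).
Then the next iterate is (p, q, r)₁ = (-0.039, -0.393, 1.059).

(-0.039, -0.393, 1.059)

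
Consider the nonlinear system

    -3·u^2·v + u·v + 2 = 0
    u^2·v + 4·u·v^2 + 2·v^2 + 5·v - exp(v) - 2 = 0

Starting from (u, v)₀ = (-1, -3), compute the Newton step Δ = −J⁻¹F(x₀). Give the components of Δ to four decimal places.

At (-1, -3): F = (14.0000, -38.049787).
Jacobian J = [[-6·u·v + v, -3·u^2 + u], [2·u·v + 4·v^2, u^2 + 8·u·v + 4·v - exp(v) + 5]].
At the point, J = [[-21.0000, -4.0000], [42.0000, 17.950213]] (det J = -208.954472).
Solving J·Δ = −F gives Δ = (0.4743, 1.0100).

(0.4743, 1.0100)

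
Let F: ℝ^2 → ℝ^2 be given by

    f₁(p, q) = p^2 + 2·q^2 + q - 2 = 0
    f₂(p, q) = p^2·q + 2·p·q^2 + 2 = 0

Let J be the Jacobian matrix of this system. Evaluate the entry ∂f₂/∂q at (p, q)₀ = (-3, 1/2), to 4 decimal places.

3.0000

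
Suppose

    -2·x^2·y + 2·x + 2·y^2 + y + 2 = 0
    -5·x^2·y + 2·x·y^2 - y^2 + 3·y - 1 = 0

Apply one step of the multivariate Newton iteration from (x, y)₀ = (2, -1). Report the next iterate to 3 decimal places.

At (2, -1): F = (15.000, 19.000).
Jacobian J = [[-4·x·y + 2, -2·x^2 + 4·y + 1], [-10·x·y + 2·y^2, -5·x^2 + 4·x·y - 2·y + 3]].
At the point, J = [[10.000, -11.000], [22.000, -23.000]] (det J = 12.000).
Solving J·Δ = −F gives Δ = (11.333, 11.667).
Then the next iterate is (x, y)₁ = (13.333, 10.667).

(13.333, 10.667)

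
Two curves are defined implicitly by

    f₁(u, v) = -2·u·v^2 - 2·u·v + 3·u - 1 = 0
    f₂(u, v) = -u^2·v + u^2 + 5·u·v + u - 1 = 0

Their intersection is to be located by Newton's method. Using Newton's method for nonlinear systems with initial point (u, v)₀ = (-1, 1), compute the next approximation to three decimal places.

(0.400, 1.233)

At (-1, 1): F = (0.000, -7.000).
Jacobian J = [[-2·v^2 - 2·v + 3, -4·u·v - 2·u], [-2·u·v + 2·u + 5·v + 1, -u^2 + 5·u]].
At the point, J = [[-1.000, 6.000], [6.000, -6.000]] (det J = -30.000).
Solving J·Δ = −F gives Δ = (1.400, 0.233).
Then the next iterate is (u, v)₁ = (0.400, 1.233).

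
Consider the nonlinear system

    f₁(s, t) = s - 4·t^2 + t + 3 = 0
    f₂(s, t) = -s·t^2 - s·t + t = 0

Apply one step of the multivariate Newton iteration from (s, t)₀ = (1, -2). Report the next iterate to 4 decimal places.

(0.6842, -1.1579)

At (1, -2): F = (-14.0000, -4.0000).
Jacobian J = [[1, -8·t + 1], [-t^2 - t, -2·s·t - s + 1]].
At the point, J = [[1.0000, 17.0000], [-2.0000, 4.0000]] (det J = 38.0000).
Solving J·Δ = −F gives Δ = (-0.3158, 0.8421).
Then the next iterate is (s, t)₁ = (0.6842, -1.1579).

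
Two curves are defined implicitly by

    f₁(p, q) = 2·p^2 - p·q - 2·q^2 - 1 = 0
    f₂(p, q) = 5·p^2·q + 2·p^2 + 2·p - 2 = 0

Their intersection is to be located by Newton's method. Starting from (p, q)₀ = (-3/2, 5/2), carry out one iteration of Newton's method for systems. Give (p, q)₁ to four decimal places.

At (-3/2, 5/2): F = (-5.2500, 27.6250).
Jacobian J = [[4·p - q, -p - 4·q], [10·p·q + 4·p + 2, 5·p^2]].
At the point, J = [[-8.5000, -8.5000], [-41.5000, 11.2500]] (det J = -448.3750).
Solving J·Δ = −F gives Δ = (0.3920, -1.0096).
Then the next iterate is (p, q)₁ = (-1.1080, 1.4904).

(-1.1080, 1.4904)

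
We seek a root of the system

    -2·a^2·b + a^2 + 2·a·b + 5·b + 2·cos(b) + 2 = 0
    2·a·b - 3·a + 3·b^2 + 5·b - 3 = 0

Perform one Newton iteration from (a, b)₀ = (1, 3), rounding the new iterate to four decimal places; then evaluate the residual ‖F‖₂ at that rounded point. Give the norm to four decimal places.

6.6096

At (1, 3): F = (16.020015, 42.0000).
Jacobian J = [[-4·a·b + 2·a + 2·b, -2·a^2 + 2·a - 2·sin(b) + 5], [2·b - 3, 2·a + 6·b + 5]].
At the point, J = [[-4.0000, 4.717760], [3.0000, 25.0000]] (det J = -114.153280).
Solving J·Δ = −F gives Δ = (1.7727, -1.8927).
Then the next iterate is (a, b)₁ = (2.7727, 1.1073).
Re-evaluating at (2.7727, 1.1073): F = (5.233397, 4.037161), so ‖F‖₂ = 6.6096.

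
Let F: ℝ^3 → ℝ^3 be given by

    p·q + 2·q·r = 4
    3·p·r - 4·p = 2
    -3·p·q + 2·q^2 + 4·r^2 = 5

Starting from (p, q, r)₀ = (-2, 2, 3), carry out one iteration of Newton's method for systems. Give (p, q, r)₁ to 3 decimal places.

At (-2, 2, 3): F = (4.000, -12.000, 51.000).
Jacobian J = [[q, p + 2·r, 2·q], [3·r - 4, 0, 3·p], [-3·q, -3·p + 4·q, 8·r]].
At the point, J = [[2.000, 4.000, 4.000], [5.000, 0.000, -6.000], [-6.000, 14.000, 24.000]] (det J = 112.000).
Solving J·Δ = −F gives Δ = (3.643, -3.857, 1.036).
Then the next iterate is (p, q, r)₁ = (1.643, -1.857, 4.036).

(1.643, -1.857, 4.036)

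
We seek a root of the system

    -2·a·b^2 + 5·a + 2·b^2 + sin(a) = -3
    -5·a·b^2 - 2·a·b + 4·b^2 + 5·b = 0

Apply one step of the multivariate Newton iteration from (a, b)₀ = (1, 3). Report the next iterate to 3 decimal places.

At (1, 3): F = (8.84147, 0.000).
Jacobian J = [[-2·b^2 + cos(a) + 5, -4·a·b + 4·b], [-5·b^2 - 2·b, -10·a·b - 2·a + 8·b + 5]].
At the point, J = [[-12.45970, 0.000], [-51.000, -3.000]] (det J = 37.37909).
Solving J·Δ = −F gives Δ = (0.710, -12.063).
Then the next iterate is (a, b)₁ = (1.710, -9.063).

(1.710, -9.063)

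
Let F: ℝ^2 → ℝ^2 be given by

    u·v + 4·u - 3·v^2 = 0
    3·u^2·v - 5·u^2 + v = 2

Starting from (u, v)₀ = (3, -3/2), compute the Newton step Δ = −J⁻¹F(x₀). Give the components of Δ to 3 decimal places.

(-1.444, 0.238)

At (3, -3/2): F = (0.750, -89.000).
Jacobian J = [[v + 4, u - 6·v], [6·u·v - 10·u, 3·u^2 + 1]].
At the point, J = [[2.500, 12.000], [-57.000, 28.000]] (det J = 754.000).
Solving J·Δ = −F gives Δ = (-1.444, 0.238).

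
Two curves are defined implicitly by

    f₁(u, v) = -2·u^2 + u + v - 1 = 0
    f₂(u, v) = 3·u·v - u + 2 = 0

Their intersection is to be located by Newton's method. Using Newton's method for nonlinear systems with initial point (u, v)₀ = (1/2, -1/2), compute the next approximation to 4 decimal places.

(3.5000, 4.0000)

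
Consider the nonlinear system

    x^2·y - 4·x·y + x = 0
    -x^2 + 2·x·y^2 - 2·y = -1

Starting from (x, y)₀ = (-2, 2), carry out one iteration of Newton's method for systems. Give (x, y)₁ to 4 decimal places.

At (-2, 2): F = (22.0000, -23.0000).
Jacobian J = [[2·x·y - 4·y + 1, x^2 - 4·x], [-2·x + 2·y^2, 4·x·y - 2]].
At the point, J = [[-15.0000, 12.0000], [12.0000, -18.0000]] (det J = 126.0000).
Solving J·Δ = −F gives Δ = (0.9524, -0.6429).
Then the next iterate is (x, y)₁ = (-1.0476, 1.3571).

(-1.0476, 1.3571)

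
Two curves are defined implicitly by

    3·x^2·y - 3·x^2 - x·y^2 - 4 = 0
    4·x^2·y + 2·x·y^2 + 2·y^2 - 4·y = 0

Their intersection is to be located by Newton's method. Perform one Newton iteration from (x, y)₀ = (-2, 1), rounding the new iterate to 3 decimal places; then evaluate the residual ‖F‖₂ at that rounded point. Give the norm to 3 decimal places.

2.134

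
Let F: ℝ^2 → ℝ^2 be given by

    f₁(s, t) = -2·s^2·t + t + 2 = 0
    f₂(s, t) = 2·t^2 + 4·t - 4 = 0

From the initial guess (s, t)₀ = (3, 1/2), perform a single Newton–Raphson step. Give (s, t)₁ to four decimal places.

(1.2083, 0.7500)

At (3, 1/2): F = (-6.5000, -1.5000).
Jacobian J = [[-4·s·t, -2·s^2 + 1], [0, 4·t + 4]].
At the point, J = [[-6.0000, -17.0000], [0.0000, 6.0000]] (det J = -36.0000).
Solving J·Δ = −F gives Δ = (-1.7917, 0.2500).
Then the next iterate is (s, t)₁ = (1.2083, 0.7500).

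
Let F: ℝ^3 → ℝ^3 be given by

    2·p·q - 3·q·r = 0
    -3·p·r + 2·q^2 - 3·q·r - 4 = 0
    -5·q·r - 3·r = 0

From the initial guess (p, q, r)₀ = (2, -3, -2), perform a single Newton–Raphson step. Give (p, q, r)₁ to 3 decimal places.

At (2, -3, -2): F = (-30.000, 8.000, -24.000).
Jacobian J = [[2·q, 2·p - 3·r, -3·q], [-3·r, 4·q - 3·r, -3·p - 3·q], [0, -5·r, -5·q - 3]].
At the point, J = [[-6.000, 10.000, 9.000], [6.000, -6.000, 3.000], [0.000, 10.000, 12.000]] (det J = 432.000).
Solving J·Δ = −F gives Δ = (-1.861, 0.333, 1.722).
Then the next iterate is (p, q, r)₁ = (0.139, -2.667, -0.278).

(0.139, -2.667, -0.278)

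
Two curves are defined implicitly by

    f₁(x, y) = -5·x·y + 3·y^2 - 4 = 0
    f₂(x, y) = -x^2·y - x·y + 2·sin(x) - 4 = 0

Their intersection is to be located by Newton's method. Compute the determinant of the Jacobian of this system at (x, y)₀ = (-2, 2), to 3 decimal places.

J = [[-5·y, -5·x + 6·y], [-2·x·y - y + 2·cos(x), -x^2 - x]].
At the point, J = [[-10.000, 22.000], [5.16771, -2.000]].
det J = -93.690.

-93.690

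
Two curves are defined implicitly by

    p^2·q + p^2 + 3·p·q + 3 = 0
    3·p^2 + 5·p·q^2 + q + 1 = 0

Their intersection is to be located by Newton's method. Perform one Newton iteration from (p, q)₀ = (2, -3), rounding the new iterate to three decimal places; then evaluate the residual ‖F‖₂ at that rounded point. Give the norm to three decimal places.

At (2, -3): F = (-23.000, 100.000).
Jacobian J = [[2·p·q + 2·p + 3·q, p^2 + 3·p], [6·p + 5·q^2, 10·p·q + 1]].
At the point, J = [[-17.000, 10.000], [57.000, -59.000]] (det J = 433.000).
Solving J·Δ = −F gives Δ = (-0.824, 0.898).
Then the next iterate is (p, q)₁ = (1.176, -2.102).
Re-evaluating at (1.176, -2.102): F = (-5.93990, 29.02714), so ‖F‖₂ = 29.629.

29.629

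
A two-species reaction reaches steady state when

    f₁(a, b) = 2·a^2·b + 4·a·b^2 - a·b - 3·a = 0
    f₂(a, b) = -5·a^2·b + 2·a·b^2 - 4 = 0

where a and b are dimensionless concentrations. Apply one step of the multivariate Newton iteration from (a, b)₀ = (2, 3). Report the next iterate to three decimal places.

(1.256, 2.188)

At (2, 3): F = (84.000, -28.000).
Jacobian J = [[4·a·b + 4·b^2 - b - 3, 2·a^2 + 8·a·b - a], [-10·a·b + 2·b^2, -5·a^2 + 4·a·b]].
At the point, J = [[54.000, 54.000], [-42.000, 4.000]] (det J = 2484.000).
Solving J·Δ = −F gives Δ = (-0.744, -0.812).
Then the next iterate is (a, b)₁ = (1.256, 2.188).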